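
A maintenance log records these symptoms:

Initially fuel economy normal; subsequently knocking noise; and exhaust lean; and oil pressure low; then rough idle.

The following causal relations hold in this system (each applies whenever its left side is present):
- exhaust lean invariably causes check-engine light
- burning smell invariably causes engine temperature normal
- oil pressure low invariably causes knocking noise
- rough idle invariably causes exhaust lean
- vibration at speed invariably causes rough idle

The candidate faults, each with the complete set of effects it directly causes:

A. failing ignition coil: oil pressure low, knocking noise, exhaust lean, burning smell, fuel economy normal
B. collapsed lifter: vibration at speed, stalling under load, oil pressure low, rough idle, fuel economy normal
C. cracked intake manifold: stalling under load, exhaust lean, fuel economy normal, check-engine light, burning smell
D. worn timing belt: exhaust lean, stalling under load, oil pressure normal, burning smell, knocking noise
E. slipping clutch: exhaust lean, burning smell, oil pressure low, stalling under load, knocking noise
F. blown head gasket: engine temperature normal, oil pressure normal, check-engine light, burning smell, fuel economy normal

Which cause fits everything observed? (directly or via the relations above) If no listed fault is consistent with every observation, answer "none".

B

Per-candidate check:
(A) failing ignition coil — does not account for rough idle
(B) collapsed lifter — accounts for every observation (knocking noise via oil pressure low → knocking noise)
(C) cracked intake manifold — does not account for knocking noise, oil pressure low, rough idle
(D) worn timing belt — fuel economy normal ✗; knocking noise ✓; exhaust lean ✓; oil pressure low ✗; rough idle ✗
(E) slipping clutch — does not account for fuel economy normal, rough idle
(F) blown head gasket — fuel economy normal ✓; knocking noise ✗; exhaust lean ✗; oil pressure low ✗; rough idle ✗
(B) is the only candidate with no mismatches.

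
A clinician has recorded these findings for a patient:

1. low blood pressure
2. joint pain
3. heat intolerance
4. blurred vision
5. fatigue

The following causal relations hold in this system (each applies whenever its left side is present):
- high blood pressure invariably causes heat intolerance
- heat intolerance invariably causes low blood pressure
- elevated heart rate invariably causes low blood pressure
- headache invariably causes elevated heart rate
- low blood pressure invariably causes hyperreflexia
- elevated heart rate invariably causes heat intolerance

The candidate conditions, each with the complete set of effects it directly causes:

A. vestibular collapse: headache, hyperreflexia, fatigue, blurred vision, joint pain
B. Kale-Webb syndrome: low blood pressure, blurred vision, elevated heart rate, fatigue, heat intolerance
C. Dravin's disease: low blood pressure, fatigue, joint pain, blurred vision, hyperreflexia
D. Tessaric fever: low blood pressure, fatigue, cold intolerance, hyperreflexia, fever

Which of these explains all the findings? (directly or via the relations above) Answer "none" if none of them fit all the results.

A

Checking each candidate against the observations:
(A) vestibular collapse — accounts for every observation (low blood pressure by headache → elevated heart rate → low blood pressure)
(B) Kale-Webb syndrome — does not account for joint pain
(C) Dravin's disease — low blood pressure match; joint pain match; heat intolerance miss; blurred vision match; fatigue match
(D) Tessaric fever — low blood pressure match; joint pain miss; heat intolerance miss; blurred vision miss; fatigue match
(A) is the only candidate with no mismatches.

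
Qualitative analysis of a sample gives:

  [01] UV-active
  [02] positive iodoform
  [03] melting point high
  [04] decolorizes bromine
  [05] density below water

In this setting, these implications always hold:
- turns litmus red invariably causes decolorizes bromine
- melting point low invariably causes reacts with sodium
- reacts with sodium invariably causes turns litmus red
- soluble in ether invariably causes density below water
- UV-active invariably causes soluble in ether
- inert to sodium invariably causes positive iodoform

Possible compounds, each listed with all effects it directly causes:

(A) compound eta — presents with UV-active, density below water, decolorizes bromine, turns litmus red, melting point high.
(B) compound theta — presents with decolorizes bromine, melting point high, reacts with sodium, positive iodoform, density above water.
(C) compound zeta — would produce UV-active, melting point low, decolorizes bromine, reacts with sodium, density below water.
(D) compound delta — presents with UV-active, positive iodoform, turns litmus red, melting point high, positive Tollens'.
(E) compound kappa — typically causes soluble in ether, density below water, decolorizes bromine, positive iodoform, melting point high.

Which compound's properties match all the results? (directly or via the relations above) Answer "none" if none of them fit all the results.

D

Checking each candidate against the observations:
(A) compound eta — does not account for positive iodoform
(B) compound theta — UV-active miss; positive iodoform match; melting point high match; decolorizes bromine match; density below water miss
(C) compound zeta — fails on positive iodoform, melting point high (predicts melting point low, not melting point high)
(D) compound delta — accounts for every observation (decolorizes bromine by turns litmus red → decolorizes bromine)
(E) compound kappa — does not account for UV-active
(D) is the only candidate with no mismatches.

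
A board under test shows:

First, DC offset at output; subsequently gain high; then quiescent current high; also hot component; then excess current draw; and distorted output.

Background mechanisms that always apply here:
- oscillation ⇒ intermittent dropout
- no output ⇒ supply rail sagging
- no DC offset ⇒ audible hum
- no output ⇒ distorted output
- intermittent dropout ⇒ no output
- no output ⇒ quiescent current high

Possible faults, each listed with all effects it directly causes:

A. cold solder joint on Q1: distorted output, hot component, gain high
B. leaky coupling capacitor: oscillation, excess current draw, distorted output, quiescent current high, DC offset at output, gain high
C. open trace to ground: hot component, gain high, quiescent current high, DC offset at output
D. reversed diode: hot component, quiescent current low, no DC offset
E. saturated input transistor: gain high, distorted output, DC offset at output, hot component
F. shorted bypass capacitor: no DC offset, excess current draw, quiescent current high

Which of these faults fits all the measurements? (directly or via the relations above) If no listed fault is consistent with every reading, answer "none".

none

Checking each candidate against the observations:
(A) cold solder joint on Q1 — DC offset at output -; gain high +; quiescent current high -; hot component +; excess current draw -; distorted output +
(B) leaky coupling capacitor — does not account for hot component
(C) open trace to ground — does not account for excess current draw, distorted output
(D) reversed diode — DC offset at output -; gain high -; quiescent current high -; hot component +; excess current draw -; distorted output -
(E) saturated input transistor — DC offset at output +; gain high +; quiescent current high -; hot component +; excess current draw -; distorted output +
(F) shorted bypass capacitor — fails on DC offset at output, gain high, hot component, distorted output (predicts no DC offset, not DC offset at output)
Every candidate fails on at least one observation.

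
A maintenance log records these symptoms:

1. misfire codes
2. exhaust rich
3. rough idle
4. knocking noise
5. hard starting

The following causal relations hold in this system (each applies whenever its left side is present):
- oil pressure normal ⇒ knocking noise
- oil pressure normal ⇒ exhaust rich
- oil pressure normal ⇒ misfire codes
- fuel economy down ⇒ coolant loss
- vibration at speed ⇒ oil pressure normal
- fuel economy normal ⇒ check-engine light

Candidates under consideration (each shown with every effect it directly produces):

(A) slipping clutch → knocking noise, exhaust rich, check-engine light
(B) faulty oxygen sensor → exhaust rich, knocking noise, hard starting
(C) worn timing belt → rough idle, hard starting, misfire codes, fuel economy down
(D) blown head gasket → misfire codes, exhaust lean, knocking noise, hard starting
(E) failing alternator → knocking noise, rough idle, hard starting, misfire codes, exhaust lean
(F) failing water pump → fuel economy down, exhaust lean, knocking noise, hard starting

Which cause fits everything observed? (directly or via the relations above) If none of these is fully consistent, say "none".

none

Checking each candidate against the observations:
(A) slipping clutch — does not account for misfire codes, rough idle, hard starting
(B) faulty oxygen sensor — does not account for misfire codes, rough idle
(C) worn timing belt — does not account for exhaust rich, knocking noise
(D) blown head gasket — misfire codes match; exhaust rich miss; rough idle miss; knocking noise match; hard starting match
(E) failing alternator — misfire codes match; exhaust rich miss; rough idle match; knocking noise match; hard starting match
(F) failing water pump — misfire codes miss; exhaust rich miss; rough idle miss; knocking noise match; hard starting match
None of the listed candidates fits everything.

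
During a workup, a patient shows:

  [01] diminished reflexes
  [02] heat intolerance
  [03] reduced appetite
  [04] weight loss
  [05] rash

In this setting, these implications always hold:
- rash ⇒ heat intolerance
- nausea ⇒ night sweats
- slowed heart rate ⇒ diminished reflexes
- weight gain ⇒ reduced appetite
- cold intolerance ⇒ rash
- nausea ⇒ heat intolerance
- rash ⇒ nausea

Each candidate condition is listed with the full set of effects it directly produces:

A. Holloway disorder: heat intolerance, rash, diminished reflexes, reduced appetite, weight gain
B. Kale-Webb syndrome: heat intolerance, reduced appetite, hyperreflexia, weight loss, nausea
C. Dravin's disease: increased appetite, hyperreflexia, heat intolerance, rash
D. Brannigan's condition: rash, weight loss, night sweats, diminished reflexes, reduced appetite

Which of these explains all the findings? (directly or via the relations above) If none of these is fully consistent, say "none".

For each candidate, compare predicted effects to what was observed:
(A) Holloway disorder — fails on weight loss (predicts weight gain, not weight loss)
(B) Kale-Webb syndrome — diminished reflexes ✗; heat intolerance ✓; reduced appetite ✓; weight loss ✓; rash ✗
(C) Dravin's disease — diminished reflexes ✗; heat intolerance ✓; reduced appetite ✗; weight loss ✗; rash ✓
(D) Brannigan's condition — diminished reflexes ✓; heat intolerance ✓ (through rash → heat intolerance); reduced appetite ✓; weight loss ✓; rash ✓
(D) is the only candidate with no mismatches.

D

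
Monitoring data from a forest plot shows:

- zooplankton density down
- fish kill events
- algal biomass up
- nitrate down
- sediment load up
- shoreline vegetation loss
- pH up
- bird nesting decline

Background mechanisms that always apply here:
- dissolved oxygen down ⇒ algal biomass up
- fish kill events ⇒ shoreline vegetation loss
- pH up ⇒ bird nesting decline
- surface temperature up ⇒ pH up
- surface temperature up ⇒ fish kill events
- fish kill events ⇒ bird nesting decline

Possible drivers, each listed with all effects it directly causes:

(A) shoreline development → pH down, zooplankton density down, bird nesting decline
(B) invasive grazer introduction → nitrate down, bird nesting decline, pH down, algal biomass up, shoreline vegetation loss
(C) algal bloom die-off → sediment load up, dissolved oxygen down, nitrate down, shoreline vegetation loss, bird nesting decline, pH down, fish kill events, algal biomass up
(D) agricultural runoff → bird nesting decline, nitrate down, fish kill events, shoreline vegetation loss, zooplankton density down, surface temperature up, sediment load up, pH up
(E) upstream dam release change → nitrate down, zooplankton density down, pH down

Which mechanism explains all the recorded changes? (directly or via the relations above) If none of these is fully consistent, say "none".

Checking each candidate against the observations:
(A) shoreline development — zooplankton density down match; fish kill events miss; algal biomass up miss; nitrate down miss; sediment load up miss; shoreline vegetation loss miss; pH up miss; bird nesting decline match
(B) invasive grazer introduction — zooplankton density down miss; fish kill events miss; algal biomass up match; nitrate down match; sediment load up miss; shoreline vegetation loss match; pH up miss; bird nesting decline match
(C) algal bloom die-off — fails on zooplankton density down, pH up (predicts pH down, not pH up)
(D) agricultural runoff — zooplankton density down match; fish kill events match; algal biomass up miss; nitrate down match; sediment load up match; shoreline vegetation loss match; pH up match; bird nesting decline match
(E) upstream dam release change — zooplankton density down match; fish kill events miss; algal biomass up miss; nitrate down match; sediment load up miss; shoreline vegetation loss miss; pH up miss; bird nesting decline miss
Every candidate fails on at least one observation.

none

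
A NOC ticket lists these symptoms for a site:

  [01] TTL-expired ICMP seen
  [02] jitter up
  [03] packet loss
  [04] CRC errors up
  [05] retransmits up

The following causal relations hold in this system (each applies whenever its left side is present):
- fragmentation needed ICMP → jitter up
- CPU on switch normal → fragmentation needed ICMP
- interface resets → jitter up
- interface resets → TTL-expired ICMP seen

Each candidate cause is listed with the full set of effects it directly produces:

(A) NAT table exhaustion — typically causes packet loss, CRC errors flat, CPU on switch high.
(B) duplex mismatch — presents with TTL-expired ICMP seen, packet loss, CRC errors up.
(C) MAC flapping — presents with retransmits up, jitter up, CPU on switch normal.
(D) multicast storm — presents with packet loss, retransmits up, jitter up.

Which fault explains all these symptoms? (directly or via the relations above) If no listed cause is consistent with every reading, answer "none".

Checking each candidate against the observations:
(A) NAT table exhaustion — fails on TTL-expired ICMP seen, jitter up, CRC errors up, retransmits up (predicts CRC errors flat, not CRC errors up)
(B) duplex mismatch — does not account for jitter up, retransmits up
(C) MAC flapping — TTL-expired ICMP seen ✗; jitter up ✓; packet loss ✗; CRC errors up ✗; retransmits up ✓
(D) multicast storm — TTL-expired ICMP seen ✗; jitter up ✓; packet loss ✓; CRC errors up ✗; retransmits up ✓
None of the listed candidates fits everything.

none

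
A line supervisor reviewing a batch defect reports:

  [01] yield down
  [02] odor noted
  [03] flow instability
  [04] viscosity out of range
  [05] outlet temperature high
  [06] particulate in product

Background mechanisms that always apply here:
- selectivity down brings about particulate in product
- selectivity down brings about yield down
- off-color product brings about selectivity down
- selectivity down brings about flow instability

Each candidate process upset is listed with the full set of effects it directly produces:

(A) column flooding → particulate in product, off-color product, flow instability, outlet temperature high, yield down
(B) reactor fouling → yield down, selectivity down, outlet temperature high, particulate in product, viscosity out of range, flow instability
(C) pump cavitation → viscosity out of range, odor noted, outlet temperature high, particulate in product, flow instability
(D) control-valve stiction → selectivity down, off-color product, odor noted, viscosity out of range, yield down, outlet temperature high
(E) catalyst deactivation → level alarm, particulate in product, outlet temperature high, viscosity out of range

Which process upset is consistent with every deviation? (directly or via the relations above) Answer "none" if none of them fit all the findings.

Checking each candidate against the observations:
(A) column flooding — yield down match; odor noted miss; flow instability match; viscosity out of range miss; outlet temperature high match; particulate in product match
(B) reactor fouling — yield down match; odor noted miss; flow instability match; viscosity out of range match; outlet temperature high match; particulate in product match
(C) pump cavitation — yield down miss; odor noted match; flow instability match; viscosity out of range match; outlet temperature high match; particulate in product match
(D) control-valve stiction — accounts for every observation (flow instability by selectivity down → flow instability)
(E) catalyst deactivation — yield down miss; odor noted miss; flow instability miss; viscosity out of range match; outlet temperature high match; particulate in product match
(D) is the only candidate with no mismatches.

D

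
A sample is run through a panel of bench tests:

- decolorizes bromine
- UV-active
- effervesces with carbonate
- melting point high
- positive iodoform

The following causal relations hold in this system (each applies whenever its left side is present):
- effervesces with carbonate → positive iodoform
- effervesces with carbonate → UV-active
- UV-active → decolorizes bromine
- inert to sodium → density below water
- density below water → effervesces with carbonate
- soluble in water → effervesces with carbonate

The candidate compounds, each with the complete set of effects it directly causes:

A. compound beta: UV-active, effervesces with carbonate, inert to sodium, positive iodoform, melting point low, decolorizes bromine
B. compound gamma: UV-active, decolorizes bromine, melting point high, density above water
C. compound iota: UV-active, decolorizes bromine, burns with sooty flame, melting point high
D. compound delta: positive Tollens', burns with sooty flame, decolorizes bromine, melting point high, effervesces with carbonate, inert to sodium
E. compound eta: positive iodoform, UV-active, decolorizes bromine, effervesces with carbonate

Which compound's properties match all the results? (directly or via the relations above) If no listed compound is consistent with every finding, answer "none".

D

Checking each candidate against the observations:
(A) compound beta — decolorizes bromine ✓; UV-active ✓; effervesces with carbonate ✓; melting point high ✗; positive iodoform ✓
(B) compound gamma — does not account for effervesces with carbonate, positive iodoform
(C) compound iota — decolorizes bromine ✓; UV-active ✓; effervesces with carbonate ✗; melting point high ✓; positive iodoform ✗
(D) compound delta — accounts for every observation (UV-active through effervesces with carbonate → UV-active)
(E) compound eta — decolorizes bromine ✓; UV-active ✓; effervesces with carbonate ✓; melting point high ✗; positive iodoform ✓
(D) alone accounts for all the evidence.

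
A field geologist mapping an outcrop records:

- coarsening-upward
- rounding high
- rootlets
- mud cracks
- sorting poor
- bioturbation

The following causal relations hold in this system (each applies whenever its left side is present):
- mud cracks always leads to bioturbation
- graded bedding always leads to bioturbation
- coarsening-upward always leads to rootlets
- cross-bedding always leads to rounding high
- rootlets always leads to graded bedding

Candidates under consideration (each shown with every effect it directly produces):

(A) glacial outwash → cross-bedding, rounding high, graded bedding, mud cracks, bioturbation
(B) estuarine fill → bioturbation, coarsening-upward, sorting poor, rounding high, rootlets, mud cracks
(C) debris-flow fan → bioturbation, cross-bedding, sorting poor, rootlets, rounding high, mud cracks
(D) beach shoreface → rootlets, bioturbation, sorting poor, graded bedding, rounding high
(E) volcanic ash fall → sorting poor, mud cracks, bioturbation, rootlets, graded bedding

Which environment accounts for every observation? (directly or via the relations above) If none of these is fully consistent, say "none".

B

For each candidate, compare predicted effects to what was observed:
(A) glacial outwash — coarsening-upward miss; rounding high match; rootlets miss; mud cracks match; sorting poor miss; bioturbation match
(B) estuarine fill — accounts for every observation
(C) debris-flow fan — does not account for coarsening-upward
(D) beach shoreface — does not account for coarsening-upward, mud cracks
(E) volcanic ash fall — coarsening-upward miss; rounding high miss; rootlets match; mud cracks match; sorting poor match; bioturbation match
(B) is the only candidate with no mismatches.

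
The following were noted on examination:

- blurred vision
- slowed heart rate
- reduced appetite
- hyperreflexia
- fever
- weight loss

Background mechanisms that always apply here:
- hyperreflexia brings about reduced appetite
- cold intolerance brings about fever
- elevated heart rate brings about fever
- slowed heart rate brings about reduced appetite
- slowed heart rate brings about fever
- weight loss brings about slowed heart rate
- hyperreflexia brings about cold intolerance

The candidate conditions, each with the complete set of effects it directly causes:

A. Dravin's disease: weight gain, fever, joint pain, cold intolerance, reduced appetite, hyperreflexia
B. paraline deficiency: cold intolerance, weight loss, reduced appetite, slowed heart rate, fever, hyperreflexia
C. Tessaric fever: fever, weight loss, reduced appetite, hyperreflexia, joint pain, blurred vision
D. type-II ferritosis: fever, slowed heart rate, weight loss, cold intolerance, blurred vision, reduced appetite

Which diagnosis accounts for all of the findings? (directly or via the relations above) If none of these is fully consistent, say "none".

C

Checking each candidate against the observations:
(A) Dravin's disease — fails on blurred vision, slowed heart rate, weight loss (predicts weight gain, not weight loss)
(B) paraline deficiency — blurred vision NO; slowed heart rate yes; reduced appetite yes; hyperreflexia yes; fever yes; weight loss yes
(C) Tessaric fever — accounts for every observation (slowed heart rate through weight loss → slowed heart rate)
(D) type-II ferritosis — does not account for hyperreflexia
(C) is the only candidate with no mismatches.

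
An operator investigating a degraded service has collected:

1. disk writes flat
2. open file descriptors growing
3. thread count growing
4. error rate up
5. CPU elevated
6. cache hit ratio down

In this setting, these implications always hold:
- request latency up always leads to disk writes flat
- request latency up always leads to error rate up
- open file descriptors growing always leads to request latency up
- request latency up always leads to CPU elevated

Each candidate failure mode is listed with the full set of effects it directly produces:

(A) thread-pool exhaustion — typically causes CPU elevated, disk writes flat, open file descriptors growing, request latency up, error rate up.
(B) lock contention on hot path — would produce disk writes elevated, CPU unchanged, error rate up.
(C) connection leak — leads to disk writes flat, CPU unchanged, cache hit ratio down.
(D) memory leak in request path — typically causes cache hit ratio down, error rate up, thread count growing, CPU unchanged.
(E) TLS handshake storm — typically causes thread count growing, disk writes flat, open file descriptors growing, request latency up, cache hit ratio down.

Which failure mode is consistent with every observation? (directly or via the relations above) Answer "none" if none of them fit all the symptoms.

E

For each candidate, compare predicted effects to what was observed:
(A) thread-pool exhaustion — does not account for thread count growing, cache hit ratio down
(B) lock contention on hot path — disk writes flat NO; open file descriptors growing NO; thread count growing NO; error rate up yes; CPU elevated NO; cache hit ratio down NO
(C) connection leak — fails on open file descriptors growing, thread count growing, error rate up, CPU elevated (predicts CPU unchanged, not CPU elevated)
(D) memory leak in request path — disk writes flat NO; open file descriptors growing NO; thread count growing yes; error rate up yes; CPU elevated NO; cache hit ratio down yes
(E) TLS handshake storm — disk writes flat yes; open file descriptors growing yes; thread count growing yes; error rate up yes (through request latency up → error rate up); CPU elevated yes (through request latency up → CPU elevated); cache hit ratio down yes
Only (E) is consistent with every observation.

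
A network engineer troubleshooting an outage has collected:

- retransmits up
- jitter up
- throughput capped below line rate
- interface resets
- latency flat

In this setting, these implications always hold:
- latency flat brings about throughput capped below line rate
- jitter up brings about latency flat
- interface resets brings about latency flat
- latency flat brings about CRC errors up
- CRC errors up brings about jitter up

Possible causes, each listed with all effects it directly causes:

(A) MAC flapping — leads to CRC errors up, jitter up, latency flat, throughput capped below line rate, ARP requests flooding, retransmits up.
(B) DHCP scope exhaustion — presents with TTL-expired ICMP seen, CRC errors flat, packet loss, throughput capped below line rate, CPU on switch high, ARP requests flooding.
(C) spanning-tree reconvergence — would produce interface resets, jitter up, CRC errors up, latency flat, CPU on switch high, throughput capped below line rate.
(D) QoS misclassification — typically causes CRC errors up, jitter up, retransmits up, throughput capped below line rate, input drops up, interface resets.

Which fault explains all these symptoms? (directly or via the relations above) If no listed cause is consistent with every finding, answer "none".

D

For each candidate, compare predicted effects to what was observed:
(A) MAC flapping — does not account for interface resets
(B) DHCP scope exhaustion — retransmits up NO; jitter up NO; throughput capped below line rate yes; interface resets NO; latency flat NO
(C) spanning-tree reconvergence — retransmits up NO; jitter up yes; throughput capped below line rate yes; interface resets yes; latency flat yes
(D) QoS misclassification — retransmits up yes; jitter up yes; throughput capped below line rate yes; interface resets yes; latency flat yes (through jitter up → latency flat)
(D) alone accounts for all the evidence.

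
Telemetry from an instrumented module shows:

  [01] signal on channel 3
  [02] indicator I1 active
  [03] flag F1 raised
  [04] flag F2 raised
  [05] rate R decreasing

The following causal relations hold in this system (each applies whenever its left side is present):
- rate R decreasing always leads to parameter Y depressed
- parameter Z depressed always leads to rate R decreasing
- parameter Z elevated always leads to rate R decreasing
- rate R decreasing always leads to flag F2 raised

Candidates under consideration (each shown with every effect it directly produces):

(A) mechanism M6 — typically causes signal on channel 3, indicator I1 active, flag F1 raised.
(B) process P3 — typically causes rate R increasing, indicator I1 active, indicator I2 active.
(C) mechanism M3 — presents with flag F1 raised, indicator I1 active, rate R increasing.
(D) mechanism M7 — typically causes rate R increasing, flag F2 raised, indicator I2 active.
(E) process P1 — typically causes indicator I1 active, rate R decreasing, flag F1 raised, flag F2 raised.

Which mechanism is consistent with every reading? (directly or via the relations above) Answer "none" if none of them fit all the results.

none

Checking each candidate against the observations:
(A) mechanism M6 — signal on channel 3 ✓; indicator I1 active ✓; flag F1 raised ✓; flag F2 raised ✗; rate R decreasing ✗
(B) process P3 — signal on channel 3 ✗; indicator I1 active ✓; flag F1 raised ✗; flag F2 raised ✗; rate R decreasing ✗
(C) mechanism M3 — signal on channel 3 ✗; indicator I1 active ✓; flag F1 raised ✓; flag F2 raised ✗; rate R decreasing ✗
(D) mechanism M7 — signal on channel 3 ✗; indicator I1 active ✗; flag F1 raised ✗; flag F2 raised ✓; rate R decreasing ✗
(E) process P1 — does not account for signal on channel 3
None of the listed candidates fits everything.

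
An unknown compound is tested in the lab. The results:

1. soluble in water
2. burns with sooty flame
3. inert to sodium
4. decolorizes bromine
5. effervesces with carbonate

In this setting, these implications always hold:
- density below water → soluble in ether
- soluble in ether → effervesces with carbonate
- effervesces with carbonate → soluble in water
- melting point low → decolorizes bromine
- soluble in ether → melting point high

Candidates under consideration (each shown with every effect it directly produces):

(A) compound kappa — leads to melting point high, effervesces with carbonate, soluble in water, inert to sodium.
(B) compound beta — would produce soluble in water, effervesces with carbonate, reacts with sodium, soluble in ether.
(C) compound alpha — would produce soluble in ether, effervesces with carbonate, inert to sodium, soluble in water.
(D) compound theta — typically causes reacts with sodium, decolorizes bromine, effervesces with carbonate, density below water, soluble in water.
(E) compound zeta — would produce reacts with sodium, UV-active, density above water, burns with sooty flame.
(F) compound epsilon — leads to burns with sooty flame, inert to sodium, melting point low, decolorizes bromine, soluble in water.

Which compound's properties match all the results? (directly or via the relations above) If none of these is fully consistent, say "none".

none

For each candidate, compare predicted effects to what was observed:
(A) compound kappa — does not account for burns with sooty flame, decolorizes bromine
(B) compound beta — soluble in water yes; burns with sooty flame NO; inert to sodium NO; decolorizes bromine NO; effervesces with carbonate yes
(C) compound alpha — does not account for burns with sooty flame, decolorizes bromine
(D) compound theta — fails on burns with sooty flame, inert to sodium (predicts reacts with sodium, not inert to sodium)
(E) compound zeta — fails on soluble in water, inert to sodium, decolorizes bromine, effervesces with carbonate (predicts reacts with sodium, not inert to sodium)
(F) compound epsilon — soluble in water yes; burns with sooty flame yes; inert to sodium yes; decolorizes bromine yes; effervesces with carbonate NO
None of the listed candidates fits everything.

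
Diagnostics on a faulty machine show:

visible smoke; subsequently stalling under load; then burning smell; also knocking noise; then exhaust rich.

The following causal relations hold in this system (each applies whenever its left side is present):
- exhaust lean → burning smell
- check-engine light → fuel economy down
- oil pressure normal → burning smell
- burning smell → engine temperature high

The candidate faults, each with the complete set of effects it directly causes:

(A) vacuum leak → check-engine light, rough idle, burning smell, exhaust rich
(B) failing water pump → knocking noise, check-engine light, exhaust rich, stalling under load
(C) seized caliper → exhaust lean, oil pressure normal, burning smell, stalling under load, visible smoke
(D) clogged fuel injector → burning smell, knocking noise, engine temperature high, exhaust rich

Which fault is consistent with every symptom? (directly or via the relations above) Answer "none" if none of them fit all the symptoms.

For each candidate, compare predicted effects to what was observed:
(A) vacuum leak — does not account for visible smoke, stalling under load, knocking noise
(B) failing water pump — visible smoke -; stalling under load +; burning smell -; knocking noise +; exhaust rich +
(C) seized caliper — fails on knocking noise, exhaust rich (predicts exhaust lean, not exhaust rich)
(D) clogged fuel injector — visible smoke -; stalling under load -; burning smell +; knocking noise +; exhaust rich +
None of the listed candidates fits everything.

none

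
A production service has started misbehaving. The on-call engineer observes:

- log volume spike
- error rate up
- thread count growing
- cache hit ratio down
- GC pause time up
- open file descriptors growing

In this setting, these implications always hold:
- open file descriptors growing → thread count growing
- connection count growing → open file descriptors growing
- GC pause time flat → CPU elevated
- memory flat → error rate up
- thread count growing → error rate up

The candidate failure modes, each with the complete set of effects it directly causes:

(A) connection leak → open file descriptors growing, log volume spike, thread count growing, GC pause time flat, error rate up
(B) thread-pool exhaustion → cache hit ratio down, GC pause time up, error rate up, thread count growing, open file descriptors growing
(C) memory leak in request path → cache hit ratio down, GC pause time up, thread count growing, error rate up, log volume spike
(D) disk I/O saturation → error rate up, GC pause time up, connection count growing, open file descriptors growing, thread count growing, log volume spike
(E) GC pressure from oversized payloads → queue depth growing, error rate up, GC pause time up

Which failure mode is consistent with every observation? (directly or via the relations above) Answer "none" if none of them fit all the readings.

none

Testing each hypothesis:
(A) connection leak — fails on cache hit ratio down, GC pause time up (predicts GC pause time flat, not GC pause time up)
(B) thread-pool exhaustion — log volume spike miss; error rate up match; thread count growing match; cache hit ratio down match; GC pause time up match; open file descriptors growing match
(C) memory leak in request path — log volume spike match; error rate up match; thread count growing match; cache hit ratio down match; GC pause time up match; open file descriptors growing miss
(D) disk I/O saturation — does not account for cache hit ratio down
(E) GC pressure from oversized payloads — log volume spike miss; error rate up match; thread count growing miss; cache hit ratio down miss; GC pause time up match; open file descriptors growing miss
Every candidate fails on at least one observation.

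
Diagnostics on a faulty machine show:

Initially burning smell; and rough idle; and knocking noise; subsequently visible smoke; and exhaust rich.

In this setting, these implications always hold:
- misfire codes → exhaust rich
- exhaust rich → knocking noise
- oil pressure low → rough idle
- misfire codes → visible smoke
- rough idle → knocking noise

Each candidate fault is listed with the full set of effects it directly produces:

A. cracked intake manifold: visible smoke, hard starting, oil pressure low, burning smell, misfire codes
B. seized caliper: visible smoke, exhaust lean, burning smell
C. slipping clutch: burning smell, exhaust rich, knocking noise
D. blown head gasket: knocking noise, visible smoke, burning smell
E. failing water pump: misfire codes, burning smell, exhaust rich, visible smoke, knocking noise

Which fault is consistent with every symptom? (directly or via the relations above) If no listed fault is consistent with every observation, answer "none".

Per-candidate check:
(A) cracked intake manifold — accounts for every observation (rough idle by oil pressure low → rough idle)
(B) seized caliper — fails on rough idle, knocking noise, exhaust rich (predicts exhaust lean, not exhaust rich)
(C) slipping clutch — burning smell ✓; rough idle ✗; knocking noise ✓; visible smoke ✗; exhaust rich ✓
(D) blown head gasket — burning smell ✓; rough idle ✗; knocking noise ✓; visible smoke ✓; exhaust rich ✗
(E) failing water pump — does not account for rough idle
(A) is the only candidate with no mismatches.

A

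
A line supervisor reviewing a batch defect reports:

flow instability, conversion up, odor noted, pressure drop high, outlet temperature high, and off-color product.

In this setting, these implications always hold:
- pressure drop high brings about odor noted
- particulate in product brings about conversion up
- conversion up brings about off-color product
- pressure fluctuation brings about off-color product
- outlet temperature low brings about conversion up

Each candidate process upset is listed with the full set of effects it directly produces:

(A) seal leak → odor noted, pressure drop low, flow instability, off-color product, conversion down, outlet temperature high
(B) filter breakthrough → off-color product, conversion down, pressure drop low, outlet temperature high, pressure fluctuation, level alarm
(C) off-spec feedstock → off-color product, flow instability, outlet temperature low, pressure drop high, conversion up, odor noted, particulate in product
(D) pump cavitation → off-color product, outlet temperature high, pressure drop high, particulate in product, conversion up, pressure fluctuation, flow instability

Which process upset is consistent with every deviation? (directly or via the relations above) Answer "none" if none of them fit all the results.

D

Testing each hypothesis:
(A) seal leak — fails on conversion up, pressure drop high (predicts conversion down, not conversion up; predicts pressure drop low, not pressure drop high)
(B) filter breakthrough — fails on flow instability, conversion up, odor noted, pressure drop high (predicts conversion down, not conversion up; predicts pressure drop low, not pressure drop high)
(C) off-spec feedstock — flow instability match; conversion up match; odor noted match; pressure drop high match; outlet temperature high miss; off-color product match
(D) pump cavitation — flow instability match; conversion up match; odor noted match (by pressure drop high → odor noted); pressure drop high match; outlet temperature high match; off-color product match
(D) alone accounts for all the evidence.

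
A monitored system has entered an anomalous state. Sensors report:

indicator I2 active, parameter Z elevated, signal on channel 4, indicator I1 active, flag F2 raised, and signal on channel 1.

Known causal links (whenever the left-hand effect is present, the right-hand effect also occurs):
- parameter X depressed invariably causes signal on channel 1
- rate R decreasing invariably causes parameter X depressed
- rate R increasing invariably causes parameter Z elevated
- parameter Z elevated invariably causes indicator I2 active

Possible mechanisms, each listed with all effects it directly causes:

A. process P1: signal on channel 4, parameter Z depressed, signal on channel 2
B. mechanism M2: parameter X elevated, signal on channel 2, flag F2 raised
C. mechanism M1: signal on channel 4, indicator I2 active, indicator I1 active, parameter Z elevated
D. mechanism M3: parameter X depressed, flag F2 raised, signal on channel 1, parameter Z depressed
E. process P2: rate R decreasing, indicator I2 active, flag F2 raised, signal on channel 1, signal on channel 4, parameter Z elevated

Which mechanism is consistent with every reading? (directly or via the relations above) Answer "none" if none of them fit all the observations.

none

Checking each candidate against the observations:
(A) process P1 — indicator I2 active -; parameter Z elevated -; signal on channel 4 +; indicator I1 active -; flag F2 raised -; signal on channel 1 -
(B) mechanism M2 — indicator I2 active -; parameter Z elevated -; signal on channel 4 -; indicator I1 active -; flag F2 raised +; signal on channel 1 -
(C) mechanism M1 — indicator I2 active +; parameter Z elevated +; signal on channel 4 +; indicator I1 active +; flag F2 raised -; signal on channel 1 -
(D) mechanism M3 — fails on indicator I2 active, parameter Z elevated, signal on channel 4, indicator I1 active (predicts parameter Z depressed, not parameter Z elevated)
(E) process P2 — indicator I2 active +; parameter Z elevated +; signal on channel 4 +; indicator I1 active -; flag F2 raised +; signal on channel 1 +
None of the listed candidates fits everything.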